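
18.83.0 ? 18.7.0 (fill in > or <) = >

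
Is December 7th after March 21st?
Yes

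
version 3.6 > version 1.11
True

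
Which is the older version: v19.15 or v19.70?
v19.15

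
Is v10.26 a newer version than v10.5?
Yes. Version numbers are compared segment by segment as integers, not as decimals: minor version 26 > 5, so v10.26 > v10.5 (even though the decimal 10.26 < 10.5).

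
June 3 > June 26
False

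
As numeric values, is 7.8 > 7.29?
True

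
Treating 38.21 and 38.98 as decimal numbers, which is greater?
38.98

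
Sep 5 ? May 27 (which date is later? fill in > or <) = >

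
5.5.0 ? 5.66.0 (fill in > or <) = <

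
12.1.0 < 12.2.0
True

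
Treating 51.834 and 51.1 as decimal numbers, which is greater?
51.834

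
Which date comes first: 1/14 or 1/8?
1/8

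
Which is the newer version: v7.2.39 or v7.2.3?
v7.2.39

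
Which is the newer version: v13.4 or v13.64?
v13.64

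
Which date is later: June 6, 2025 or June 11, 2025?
June 11, 2025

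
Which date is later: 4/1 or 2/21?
4/1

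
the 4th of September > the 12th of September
False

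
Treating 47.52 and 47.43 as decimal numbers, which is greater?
47.52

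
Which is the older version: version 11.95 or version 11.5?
version 11.5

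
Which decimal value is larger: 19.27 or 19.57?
19.57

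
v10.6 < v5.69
False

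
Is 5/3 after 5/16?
No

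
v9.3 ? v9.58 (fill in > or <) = <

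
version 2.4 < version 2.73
True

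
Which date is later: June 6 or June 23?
June 23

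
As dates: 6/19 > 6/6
True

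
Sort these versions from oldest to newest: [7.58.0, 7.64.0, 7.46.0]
[7.46.0, 7.58.0, 7.64.0]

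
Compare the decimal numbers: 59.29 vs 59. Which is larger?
59.29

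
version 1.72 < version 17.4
True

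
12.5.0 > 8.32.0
True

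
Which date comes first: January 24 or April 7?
January 24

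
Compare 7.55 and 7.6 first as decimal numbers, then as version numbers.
As decimals: 7.55 < 7.6. As versions: v7.55 > v7.6 (minor version 55 > 6).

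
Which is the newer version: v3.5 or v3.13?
v3.13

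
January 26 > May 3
False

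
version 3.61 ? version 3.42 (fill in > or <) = >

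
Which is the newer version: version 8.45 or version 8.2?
version 8.45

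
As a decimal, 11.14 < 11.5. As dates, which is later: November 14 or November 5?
November 14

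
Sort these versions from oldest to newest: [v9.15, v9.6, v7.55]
[v7.55, v9.6, v9.15]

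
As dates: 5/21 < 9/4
True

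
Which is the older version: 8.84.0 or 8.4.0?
8.4.0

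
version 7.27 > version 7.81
False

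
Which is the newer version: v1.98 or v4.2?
v4.2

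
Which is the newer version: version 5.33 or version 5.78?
version 5.78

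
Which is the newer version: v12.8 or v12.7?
v12.8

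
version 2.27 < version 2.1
False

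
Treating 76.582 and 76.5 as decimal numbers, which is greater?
76.582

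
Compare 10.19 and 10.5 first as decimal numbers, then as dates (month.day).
As decimals: 10.19 < 10.5. As dates: 10/19 is later than 10/5 (day 19 > day 5).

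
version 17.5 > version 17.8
False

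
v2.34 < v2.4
False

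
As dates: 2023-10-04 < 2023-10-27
True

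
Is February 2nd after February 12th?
No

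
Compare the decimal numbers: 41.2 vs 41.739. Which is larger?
41.739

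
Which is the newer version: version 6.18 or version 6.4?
version 6.18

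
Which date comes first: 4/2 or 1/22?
1/22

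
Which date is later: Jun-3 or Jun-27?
Jun-27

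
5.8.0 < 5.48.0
True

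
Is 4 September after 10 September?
No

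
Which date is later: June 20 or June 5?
June 20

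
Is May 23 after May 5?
Yes. Day 23 comes after day 5 in May — this is a date comparison, not a decimal one (the decimal 5.23 would be smaller than 5.5).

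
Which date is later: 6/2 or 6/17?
6/17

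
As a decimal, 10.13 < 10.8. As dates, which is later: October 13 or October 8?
October 13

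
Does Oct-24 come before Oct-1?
No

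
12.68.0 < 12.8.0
False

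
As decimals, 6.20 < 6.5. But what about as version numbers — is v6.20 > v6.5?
True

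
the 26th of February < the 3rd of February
False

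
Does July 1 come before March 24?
No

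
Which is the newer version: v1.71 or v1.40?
v1.71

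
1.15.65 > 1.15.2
True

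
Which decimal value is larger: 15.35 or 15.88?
15.88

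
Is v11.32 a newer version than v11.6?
Yes. Version numbers are compared segment by segment as integers, not as decimals: minor version 32 > 6, so v11.32 > v11.6 (even though the decimal 11.32 < 11.6).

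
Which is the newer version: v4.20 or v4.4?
v4.20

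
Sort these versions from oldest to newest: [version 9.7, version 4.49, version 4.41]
[version 4.41, version 4.49, version 9.7]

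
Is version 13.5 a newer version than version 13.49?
No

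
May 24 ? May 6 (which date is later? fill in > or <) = >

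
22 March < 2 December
True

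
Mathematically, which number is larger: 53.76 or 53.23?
53.76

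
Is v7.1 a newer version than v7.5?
No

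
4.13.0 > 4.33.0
False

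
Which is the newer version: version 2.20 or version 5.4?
version 5.4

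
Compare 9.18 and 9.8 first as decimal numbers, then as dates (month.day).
As decimals: 9.18 < 9.8. As dates: 9/18 is later than 9/8 (day 18 > day 8).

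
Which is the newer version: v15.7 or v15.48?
v15.48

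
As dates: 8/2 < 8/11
True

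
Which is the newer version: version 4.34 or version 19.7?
version 19.7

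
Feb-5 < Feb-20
True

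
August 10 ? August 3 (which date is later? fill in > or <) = >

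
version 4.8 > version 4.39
False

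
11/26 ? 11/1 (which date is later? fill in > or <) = >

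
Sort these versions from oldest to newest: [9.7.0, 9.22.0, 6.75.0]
[6.75.0, 9.7.0, 9.22.0]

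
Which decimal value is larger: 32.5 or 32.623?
32.623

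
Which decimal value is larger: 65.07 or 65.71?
65.71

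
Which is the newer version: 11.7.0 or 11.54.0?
11.54.0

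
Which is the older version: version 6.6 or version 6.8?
version 6.6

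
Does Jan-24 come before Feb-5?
Yes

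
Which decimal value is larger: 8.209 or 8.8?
8.8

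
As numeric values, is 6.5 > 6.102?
True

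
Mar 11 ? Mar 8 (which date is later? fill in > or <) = >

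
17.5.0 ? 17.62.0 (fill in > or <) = <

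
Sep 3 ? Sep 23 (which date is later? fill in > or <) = <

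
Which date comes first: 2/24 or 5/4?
2/24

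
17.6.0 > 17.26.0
False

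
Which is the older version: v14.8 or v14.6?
v14.6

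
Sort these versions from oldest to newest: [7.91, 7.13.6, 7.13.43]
[7.13.6, 7.13.43, 7.91]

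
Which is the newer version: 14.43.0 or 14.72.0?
14.72.0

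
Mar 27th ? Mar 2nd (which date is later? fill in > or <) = >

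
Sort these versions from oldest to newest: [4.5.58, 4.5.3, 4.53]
[4.5.3, 4.5.58, 4.53]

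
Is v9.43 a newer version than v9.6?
Yes. Version numbers are compared segment by segment as integers, not as decimals: minor version 43 > 6, so v9.43 > v9.6 (even though the decimal 9.43 < 9.6).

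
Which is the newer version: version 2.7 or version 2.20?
version 2.20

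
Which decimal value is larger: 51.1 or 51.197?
51.197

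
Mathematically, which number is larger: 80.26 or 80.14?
80.26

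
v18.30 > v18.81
False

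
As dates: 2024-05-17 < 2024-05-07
False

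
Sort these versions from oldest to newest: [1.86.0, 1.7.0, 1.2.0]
[1.2.0, 1.7.0, 1.86.0]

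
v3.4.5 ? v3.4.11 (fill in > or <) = <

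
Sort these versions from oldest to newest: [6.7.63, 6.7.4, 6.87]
[6.7.4, 6.7.63, 6.87]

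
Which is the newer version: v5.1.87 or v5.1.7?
v5.1.87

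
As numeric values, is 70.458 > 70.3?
True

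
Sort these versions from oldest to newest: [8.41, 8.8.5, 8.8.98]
[8.8.5, 8.8.98, 8.41]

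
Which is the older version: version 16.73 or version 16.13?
version 16.13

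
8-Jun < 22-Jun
True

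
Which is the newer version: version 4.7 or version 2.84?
version 4.7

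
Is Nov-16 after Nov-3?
Yes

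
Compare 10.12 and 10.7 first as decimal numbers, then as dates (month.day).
As decimals: 10.12 < 10.7. As dates: 10/12 is later than 10/7 (day 12 > day 7).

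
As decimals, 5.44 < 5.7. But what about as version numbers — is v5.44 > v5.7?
True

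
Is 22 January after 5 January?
Yes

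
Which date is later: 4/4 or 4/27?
4/27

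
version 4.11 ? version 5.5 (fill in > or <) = <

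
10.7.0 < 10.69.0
True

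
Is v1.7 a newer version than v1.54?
No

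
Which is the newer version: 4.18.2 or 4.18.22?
4.18.22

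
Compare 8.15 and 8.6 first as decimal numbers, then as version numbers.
As decimals: 8.15 < 8.6. As versions: v8.15 > v8.6 (minor version 15 > 6).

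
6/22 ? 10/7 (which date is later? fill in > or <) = <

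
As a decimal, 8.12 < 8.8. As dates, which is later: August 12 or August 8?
August 12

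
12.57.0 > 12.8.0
True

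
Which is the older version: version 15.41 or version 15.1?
version 15.1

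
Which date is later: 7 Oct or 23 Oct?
23 Oct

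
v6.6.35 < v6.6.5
False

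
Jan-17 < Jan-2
False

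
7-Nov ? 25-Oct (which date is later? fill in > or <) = >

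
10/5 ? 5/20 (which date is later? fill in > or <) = >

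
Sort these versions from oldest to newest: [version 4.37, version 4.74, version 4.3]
[version 4.3, version 4.37, version 4.74]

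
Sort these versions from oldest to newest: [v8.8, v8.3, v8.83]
[v8.3, v8.8, v8.83]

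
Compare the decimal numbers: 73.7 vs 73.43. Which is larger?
73.7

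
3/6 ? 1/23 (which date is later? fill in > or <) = >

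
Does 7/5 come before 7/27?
Yes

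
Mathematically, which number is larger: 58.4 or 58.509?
58.509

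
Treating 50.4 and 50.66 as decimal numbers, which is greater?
50.66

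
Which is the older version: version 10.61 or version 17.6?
version 10.61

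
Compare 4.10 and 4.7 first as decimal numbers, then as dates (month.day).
As decimals: 4.10 < 4.7. As dates: 4/10 is later than 4/7 (day 10 > day 7).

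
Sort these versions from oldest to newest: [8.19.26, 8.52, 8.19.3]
[8.19.3, 8.19.26, 8.52]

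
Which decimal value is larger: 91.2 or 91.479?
91.479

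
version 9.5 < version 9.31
True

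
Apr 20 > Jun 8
False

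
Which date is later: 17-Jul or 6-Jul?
17-Jul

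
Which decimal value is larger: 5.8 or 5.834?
5.834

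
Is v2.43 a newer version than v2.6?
Yes. Version numbers are compared segment by segment as integers, not as decimals: minor version 43 > 6, so v2.43 > v2.6 (even though the decimal 2.43 < 2.6).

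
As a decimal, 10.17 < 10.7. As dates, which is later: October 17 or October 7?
October 17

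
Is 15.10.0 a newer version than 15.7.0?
Yes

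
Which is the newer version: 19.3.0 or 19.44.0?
19.44.0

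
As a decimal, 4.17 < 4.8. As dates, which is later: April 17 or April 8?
April 17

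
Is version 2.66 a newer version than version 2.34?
Yes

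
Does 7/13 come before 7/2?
No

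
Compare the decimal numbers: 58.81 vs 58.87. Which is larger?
58.87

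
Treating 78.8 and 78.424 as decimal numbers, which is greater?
78.8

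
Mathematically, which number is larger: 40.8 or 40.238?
40.8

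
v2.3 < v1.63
False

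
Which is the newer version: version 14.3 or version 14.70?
version 14.70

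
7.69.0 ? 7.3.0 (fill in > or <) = >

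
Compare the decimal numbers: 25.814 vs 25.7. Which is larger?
25.814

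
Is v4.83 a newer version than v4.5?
Yes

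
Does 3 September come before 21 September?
Yes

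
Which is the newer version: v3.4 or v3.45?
v3.45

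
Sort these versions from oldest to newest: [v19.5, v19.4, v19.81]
[v19.4, v19.5, v19.81]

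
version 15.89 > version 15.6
True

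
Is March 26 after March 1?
Yes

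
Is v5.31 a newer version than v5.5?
Yes. Version numbers are compared segment by segment as integers, not as decimals: minor version 31 > 5, so v5.31 > v5.5 (even though the decimal 5.31 < 5.5).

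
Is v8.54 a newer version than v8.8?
Yes. Version numbers are compared segment by segment as integers, not as decimals: minor version 54 > 8, so v8.54 > v8.8 (even though the decimal 8.54 < 8.8).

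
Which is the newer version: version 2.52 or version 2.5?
version 2.52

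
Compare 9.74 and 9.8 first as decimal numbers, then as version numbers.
As decimals: 9.74 < 9.8. As versions: v9.74 > v9.8 (minor version 74 > 8).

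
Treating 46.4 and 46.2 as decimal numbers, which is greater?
46.4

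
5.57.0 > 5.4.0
True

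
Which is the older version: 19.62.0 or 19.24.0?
19.24.0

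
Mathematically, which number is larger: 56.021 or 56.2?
56.2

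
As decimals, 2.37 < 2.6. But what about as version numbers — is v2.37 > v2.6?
True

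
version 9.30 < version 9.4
False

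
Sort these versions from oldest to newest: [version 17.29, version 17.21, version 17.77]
[version 17.21, version 17.29, version 17.77]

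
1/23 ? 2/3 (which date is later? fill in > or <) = <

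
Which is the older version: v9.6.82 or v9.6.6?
v9.6.6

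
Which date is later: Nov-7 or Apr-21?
Nov-7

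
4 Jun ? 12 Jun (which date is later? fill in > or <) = <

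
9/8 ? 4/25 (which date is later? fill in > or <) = >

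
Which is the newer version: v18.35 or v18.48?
v18.48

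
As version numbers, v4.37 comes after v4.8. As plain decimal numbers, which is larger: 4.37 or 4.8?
4.8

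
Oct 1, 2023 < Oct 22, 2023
True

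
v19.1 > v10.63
True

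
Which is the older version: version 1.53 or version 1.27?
version 1.27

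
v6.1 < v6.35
True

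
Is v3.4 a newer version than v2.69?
Yes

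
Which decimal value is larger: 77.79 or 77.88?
77.88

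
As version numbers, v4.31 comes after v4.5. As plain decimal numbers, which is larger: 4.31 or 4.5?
4.5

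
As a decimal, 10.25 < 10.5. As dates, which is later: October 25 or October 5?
October 25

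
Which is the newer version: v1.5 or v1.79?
v1.79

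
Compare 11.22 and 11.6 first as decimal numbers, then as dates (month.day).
As decimals: 11.22 < 11.6. As dates: 11/22 is later than 11/6 (day 22 > day 6).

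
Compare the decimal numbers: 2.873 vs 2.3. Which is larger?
2.873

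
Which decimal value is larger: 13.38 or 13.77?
13.77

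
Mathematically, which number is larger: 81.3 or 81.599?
81.599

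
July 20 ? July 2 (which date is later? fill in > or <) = >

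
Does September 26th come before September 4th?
No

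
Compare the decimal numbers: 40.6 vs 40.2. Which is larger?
40.6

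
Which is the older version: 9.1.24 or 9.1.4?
9.1.4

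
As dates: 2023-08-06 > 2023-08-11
False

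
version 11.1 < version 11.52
True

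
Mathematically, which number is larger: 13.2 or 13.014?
13.2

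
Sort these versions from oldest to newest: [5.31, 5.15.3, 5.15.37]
[5.15.3, 5.15.37, 5.31]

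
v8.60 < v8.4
False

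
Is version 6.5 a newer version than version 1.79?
Yes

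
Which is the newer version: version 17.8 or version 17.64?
version 17.64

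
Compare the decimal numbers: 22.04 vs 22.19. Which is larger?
22.19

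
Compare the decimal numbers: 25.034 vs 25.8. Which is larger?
25.8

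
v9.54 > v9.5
True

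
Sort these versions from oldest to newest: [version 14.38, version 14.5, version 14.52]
[version 14.5, version 14.38, version 14.52]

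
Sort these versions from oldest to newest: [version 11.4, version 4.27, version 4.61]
[version 4.27, version 4.61, version 11.4]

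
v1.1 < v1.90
True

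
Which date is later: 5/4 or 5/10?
5/10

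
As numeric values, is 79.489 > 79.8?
False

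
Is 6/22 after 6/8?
Yes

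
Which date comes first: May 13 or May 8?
May 8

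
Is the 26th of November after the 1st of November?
Yes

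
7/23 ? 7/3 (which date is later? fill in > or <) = >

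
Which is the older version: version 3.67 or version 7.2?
version 3.67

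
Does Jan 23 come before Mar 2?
Yes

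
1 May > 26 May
False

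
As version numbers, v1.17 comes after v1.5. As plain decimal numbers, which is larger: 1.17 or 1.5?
1.5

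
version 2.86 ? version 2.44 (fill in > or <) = >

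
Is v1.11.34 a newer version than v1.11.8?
Yes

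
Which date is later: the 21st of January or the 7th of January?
the 21st of January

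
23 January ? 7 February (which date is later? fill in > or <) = <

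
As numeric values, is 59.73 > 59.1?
True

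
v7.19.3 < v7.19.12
True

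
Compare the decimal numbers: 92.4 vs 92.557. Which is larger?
92.557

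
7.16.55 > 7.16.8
True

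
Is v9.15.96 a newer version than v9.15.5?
Yes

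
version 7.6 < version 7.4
False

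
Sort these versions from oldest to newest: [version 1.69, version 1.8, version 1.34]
[version 1.8, version 1.34, version 1.69]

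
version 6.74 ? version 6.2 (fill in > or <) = >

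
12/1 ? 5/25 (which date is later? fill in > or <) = >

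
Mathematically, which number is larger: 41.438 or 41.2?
41.438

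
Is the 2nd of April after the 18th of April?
No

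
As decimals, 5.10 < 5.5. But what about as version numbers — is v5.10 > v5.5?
True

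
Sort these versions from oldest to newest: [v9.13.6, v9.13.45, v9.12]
[v9.12, v9.13.6, v9.13.45]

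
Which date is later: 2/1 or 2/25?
2/25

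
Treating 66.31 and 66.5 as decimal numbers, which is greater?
66.5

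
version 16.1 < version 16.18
True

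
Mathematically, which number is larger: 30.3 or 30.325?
30.325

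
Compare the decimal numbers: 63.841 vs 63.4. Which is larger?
63.841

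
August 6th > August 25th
False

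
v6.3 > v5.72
True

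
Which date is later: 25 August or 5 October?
5 October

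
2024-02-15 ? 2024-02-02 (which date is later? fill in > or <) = >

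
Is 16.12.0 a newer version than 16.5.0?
Yes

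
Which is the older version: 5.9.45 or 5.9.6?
5.9.6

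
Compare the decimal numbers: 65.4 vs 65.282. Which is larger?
65.4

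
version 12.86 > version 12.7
True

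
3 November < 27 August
False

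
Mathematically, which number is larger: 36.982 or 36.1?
36.982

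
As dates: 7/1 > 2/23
True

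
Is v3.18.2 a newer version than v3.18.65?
No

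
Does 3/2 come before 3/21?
Yes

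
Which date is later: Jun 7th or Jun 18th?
Jun 18th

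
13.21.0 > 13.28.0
False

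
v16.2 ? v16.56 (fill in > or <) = <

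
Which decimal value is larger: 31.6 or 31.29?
31.6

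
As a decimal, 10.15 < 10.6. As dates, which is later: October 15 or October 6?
October 15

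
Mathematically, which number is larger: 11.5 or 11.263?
11.5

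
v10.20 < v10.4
False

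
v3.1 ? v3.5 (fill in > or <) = <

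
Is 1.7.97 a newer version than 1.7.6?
Yes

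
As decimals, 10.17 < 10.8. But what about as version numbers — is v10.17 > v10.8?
True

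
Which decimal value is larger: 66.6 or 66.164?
66.6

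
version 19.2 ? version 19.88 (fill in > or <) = <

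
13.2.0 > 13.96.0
False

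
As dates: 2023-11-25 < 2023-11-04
False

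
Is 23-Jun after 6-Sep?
No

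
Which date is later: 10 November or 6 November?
10 November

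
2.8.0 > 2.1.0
True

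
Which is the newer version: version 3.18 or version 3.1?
version 3.18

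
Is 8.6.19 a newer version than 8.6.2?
Yes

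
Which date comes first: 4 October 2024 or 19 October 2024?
4 October 2024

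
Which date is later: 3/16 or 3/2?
3/16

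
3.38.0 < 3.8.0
False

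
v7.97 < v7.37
False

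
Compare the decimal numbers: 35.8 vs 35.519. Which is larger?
35.8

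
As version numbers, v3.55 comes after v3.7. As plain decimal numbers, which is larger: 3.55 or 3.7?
3.7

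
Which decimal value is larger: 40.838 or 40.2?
40.838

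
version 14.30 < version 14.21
False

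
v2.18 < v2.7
False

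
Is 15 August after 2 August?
Yes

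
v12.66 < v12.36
False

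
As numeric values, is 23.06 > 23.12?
False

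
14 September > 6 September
True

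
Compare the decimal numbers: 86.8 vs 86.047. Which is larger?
86.8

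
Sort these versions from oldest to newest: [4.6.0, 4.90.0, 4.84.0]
[4.6.0, 4.84.0, 4.90.0]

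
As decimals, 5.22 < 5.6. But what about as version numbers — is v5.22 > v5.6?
True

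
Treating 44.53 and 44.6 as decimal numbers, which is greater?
44.6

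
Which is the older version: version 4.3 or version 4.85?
version 4.3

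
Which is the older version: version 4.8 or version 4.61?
version 4.8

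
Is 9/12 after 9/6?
Yes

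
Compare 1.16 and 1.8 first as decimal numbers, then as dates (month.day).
As decimals: 1.16 < 1.8. As dates: 1/16 is later than 1/8 (day 16 > day 8).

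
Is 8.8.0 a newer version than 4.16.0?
Yes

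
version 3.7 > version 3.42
False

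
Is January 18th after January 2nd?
Yes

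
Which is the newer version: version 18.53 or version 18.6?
version 18.53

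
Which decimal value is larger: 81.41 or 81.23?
81.41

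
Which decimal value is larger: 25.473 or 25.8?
25.8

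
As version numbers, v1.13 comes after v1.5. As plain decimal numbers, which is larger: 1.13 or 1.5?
1.5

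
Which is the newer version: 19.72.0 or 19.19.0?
19.72.0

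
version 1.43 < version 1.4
False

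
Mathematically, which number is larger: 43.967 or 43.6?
43.967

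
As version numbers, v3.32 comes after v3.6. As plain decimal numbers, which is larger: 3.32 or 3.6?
3.6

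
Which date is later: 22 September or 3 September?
22 September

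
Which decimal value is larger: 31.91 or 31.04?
31.91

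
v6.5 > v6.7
False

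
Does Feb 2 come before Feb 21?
Yes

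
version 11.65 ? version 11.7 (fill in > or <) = >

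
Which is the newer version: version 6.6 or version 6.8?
version 6.8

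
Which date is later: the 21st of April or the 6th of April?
the 21st of April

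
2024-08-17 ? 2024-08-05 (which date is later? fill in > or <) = >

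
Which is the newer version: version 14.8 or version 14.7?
version 14.8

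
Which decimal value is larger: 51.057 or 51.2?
51.2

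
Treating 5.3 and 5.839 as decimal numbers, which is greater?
5.839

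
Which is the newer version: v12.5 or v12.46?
v12.46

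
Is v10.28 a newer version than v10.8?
Yes. Version numbers are compared segment by segment as integers, not as decimals: minor version 28 > 8, so v10.28 > v10.8 (even though the decimal 10.28 < 10.8).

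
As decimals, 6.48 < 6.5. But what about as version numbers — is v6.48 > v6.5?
True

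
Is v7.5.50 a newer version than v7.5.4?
Yes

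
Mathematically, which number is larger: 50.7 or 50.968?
50.968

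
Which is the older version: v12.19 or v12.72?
v12.19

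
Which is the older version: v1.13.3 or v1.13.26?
v1.13.3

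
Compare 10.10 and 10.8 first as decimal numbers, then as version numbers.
As decimals: 10.10 < 10.8. As versions: v10.10 > v10.8 (minor version 10 > 8).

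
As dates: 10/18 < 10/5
False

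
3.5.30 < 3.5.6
False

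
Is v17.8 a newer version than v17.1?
Yes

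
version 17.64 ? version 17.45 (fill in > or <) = >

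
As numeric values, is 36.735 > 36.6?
True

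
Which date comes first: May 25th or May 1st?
May 1st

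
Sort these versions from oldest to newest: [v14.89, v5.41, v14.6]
[v5.41, v14.6, v14.89]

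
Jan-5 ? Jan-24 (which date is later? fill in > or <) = <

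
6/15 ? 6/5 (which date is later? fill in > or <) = >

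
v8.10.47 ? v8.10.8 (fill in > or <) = >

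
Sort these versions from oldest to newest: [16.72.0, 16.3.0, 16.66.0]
[16.3.0, 16.66.0, 16.72.0]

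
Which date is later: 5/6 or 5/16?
5/16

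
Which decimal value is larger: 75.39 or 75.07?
75.39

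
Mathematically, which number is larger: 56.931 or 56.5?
56.931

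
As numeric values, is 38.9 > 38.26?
True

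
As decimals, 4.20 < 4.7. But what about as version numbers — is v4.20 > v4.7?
True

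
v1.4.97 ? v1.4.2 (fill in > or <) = >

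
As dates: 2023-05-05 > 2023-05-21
False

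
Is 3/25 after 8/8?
No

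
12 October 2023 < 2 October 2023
False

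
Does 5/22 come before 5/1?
No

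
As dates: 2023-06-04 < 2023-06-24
True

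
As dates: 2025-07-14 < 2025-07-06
False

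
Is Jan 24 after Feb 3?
No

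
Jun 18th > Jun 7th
True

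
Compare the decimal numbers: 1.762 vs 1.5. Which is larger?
1.762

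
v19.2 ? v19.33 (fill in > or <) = <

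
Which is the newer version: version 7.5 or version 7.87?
version 7.87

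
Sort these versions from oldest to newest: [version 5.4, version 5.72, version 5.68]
[version 5.4, version 5.68, version 5.72]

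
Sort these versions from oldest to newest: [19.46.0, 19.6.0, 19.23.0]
[19.6.0, 19.23.0, 19.46.0]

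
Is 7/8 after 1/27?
Yes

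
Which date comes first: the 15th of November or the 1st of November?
the 1st of November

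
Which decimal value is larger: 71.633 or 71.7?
71.7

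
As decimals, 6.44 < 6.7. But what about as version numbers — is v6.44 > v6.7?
True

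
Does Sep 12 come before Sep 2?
No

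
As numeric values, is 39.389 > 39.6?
False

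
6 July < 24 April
False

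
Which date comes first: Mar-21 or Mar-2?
Mar-2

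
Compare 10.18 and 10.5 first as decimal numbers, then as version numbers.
As decimals: 10.18 < 10.5. As versions: v10.18 > v10.5 (minor version 18 > 5).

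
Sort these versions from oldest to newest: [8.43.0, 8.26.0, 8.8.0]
[8.8.0, 8.26.0, 8.43.0]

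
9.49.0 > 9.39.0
True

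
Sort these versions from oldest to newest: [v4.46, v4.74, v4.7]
[v4.7, v4.46, v4.74]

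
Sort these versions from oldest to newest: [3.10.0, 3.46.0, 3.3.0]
[3.3.0, 3.10.0, 3.46.0]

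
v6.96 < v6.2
False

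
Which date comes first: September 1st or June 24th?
June 24th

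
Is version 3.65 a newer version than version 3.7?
Yes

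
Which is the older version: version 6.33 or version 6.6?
version 6.6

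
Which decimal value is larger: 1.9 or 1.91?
1.91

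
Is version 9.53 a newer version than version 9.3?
Yes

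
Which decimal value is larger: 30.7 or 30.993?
30.993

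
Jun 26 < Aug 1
True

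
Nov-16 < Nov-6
False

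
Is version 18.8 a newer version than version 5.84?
Yes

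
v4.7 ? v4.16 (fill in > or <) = <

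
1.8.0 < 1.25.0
True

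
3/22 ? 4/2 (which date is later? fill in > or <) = <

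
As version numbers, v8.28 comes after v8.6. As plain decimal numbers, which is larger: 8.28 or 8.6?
8.6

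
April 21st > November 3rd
False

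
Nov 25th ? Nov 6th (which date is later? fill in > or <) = >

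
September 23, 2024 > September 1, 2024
True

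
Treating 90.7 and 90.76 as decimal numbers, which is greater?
90.76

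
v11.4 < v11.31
True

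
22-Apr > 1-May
False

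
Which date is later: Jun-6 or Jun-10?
Jun-10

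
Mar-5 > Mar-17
False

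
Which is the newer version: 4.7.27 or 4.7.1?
4.7.27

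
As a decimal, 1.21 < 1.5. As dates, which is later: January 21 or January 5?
January 21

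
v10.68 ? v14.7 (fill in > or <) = <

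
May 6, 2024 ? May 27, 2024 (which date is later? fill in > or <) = <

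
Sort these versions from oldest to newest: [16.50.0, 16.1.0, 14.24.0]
[14.24.0, 16.1.0, 16.50.0]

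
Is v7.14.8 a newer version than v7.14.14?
No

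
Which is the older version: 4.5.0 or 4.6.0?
4.5.0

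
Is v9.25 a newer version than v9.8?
Yes. Version numbers are compared segment by segment as integers, not as decimals: minor version 25 > 8, so v9.25 > v9.8 (even though the decimal 9.25 < 9.8).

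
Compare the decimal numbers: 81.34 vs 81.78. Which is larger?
81.78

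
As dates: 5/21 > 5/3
True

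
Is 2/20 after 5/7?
No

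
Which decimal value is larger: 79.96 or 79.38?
79.96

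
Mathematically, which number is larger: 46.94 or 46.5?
46.94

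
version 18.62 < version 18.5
False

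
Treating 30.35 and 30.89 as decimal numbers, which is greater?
30.89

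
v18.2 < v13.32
False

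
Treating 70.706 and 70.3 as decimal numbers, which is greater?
70.706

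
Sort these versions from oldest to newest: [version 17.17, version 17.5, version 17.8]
[version 17.5, version 17.8, version 17.17]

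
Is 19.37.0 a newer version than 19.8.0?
Yes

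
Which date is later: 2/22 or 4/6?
4/6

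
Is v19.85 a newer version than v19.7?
Yes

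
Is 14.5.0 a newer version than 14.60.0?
No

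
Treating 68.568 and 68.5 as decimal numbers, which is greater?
68.568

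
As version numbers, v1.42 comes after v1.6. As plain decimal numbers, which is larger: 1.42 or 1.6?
1.6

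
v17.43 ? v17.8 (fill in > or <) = >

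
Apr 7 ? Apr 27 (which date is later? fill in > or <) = <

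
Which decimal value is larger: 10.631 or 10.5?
10.631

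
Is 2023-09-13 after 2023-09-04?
Yes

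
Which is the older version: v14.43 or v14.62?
v14.43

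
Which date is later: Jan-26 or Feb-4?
Feb-4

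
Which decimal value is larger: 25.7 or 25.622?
25.7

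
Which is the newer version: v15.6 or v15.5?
v15.6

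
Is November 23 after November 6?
Yes. Day 23 comes after day 6 in November — this is a date comparison, not a decimal one (the decimal 11.23 would be smaller than 11.6).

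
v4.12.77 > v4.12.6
True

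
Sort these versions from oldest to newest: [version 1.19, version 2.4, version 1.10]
[version 1.10, version 1.19, version 2.4]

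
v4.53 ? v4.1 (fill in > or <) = >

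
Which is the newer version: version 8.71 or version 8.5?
version 8.71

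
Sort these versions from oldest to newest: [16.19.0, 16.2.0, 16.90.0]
[16.2.0, 16.19.0, 16.90.0]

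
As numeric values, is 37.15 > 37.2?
False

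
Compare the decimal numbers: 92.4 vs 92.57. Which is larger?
92.57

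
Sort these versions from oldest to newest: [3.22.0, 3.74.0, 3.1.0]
[3.1.0, 3.22.0, 3.74.0]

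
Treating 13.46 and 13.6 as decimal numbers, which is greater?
13.6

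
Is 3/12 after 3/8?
Yes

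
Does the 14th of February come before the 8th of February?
No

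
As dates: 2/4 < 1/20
False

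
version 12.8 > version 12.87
False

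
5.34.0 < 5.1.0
False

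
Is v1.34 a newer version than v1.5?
Yes. Version numbers are compared segment by segment as integers, not as decimals: minor version 34 > 5, so v1.34 > v1.5 (even though the decimal 1.34 < 1.5).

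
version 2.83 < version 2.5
False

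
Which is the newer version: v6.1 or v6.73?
v6.73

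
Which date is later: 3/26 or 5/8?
5/8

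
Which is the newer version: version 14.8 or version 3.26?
version 14.8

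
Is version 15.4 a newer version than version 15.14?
No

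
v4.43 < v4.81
True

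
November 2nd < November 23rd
True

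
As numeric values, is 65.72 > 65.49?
True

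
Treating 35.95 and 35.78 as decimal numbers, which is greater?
35.95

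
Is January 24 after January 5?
Yes. Day 24 comes after day 5 in January — this is a date comparison, not a decimal one (the decimal 1.24 would be smaller than 1.5).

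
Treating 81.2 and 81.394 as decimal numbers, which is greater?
81.394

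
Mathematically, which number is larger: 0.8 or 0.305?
0.8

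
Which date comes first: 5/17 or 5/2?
5/2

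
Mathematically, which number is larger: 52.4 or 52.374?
52.4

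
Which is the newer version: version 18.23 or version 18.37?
version 18.37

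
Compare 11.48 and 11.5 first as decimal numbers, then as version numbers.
As decimals: 11.48 < 11.5. As versions: v11.48 > v11.5 (minor version 48 > 5).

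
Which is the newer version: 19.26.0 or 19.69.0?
19.69.0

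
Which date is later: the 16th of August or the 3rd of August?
the 16th of August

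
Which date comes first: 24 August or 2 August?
2 August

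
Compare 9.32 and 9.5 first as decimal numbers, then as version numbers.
As decimals: 9.32 < 9.5. As versions: v9.32 > v9.5 (minor version 32 > 5).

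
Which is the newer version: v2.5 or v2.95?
v2.95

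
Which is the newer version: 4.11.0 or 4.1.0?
4.11.0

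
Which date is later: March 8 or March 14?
March 14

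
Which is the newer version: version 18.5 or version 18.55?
version 18.55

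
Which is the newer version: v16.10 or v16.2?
v16.10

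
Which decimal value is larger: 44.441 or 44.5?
44.5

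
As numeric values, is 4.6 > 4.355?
True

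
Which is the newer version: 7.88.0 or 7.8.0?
7.88.0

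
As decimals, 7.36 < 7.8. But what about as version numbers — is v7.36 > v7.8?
True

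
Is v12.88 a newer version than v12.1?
Yes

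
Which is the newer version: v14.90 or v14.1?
v14.90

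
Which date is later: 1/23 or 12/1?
12/1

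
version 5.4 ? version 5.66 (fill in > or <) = <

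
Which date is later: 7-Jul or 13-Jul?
13-Jul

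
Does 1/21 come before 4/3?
Yes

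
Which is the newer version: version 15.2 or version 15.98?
version 15.98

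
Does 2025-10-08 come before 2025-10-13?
Yes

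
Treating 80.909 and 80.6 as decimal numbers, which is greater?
80.909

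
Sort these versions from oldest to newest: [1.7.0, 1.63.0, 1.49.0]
[1.7.0, 1.49.0, 1.63.0]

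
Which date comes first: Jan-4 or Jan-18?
Jan-4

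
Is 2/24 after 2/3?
Yes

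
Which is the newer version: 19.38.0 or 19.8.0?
19.38.0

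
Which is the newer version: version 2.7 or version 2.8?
version 2.8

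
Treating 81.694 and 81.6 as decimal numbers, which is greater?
81.694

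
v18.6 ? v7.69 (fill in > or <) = >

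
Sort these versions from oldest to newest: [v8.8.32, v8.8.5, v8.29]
[v8.8.5, v8.8.32, v8.29]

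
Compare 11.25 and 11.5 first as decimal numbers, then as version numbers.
As decimals: 11.25 < 11.5. As versions: v11.25 > v11.5 (minor version 25 > 5).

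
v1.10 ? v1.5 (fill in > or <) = >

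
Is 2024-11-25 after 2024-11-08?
Yes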